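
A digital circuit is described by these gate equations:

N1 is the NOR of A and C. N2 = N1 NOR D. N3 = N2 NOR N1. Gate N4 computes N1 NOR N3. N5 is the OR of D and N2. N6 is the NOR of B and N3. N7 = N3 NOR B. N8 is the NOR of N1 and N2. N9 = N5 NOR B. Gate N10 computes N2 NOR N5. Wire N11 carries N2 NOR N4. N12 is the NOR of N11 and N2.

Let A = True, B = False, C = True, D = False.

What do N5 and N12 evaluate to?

N5 = True, N12 = False

N1 = A NOR C = True NOR True = False
N2 = N1 NOR D = False NOR False = True
N3 = N2 NOR N1 = True NOR False = False
N4 = N1 NOR N3 = False NOR False = True
N5 = D OR N2 = False OR True = True
N11 = N2 NOR N4 = True NOR True = False
N12 = N11 NOR N2 = False NOR True = False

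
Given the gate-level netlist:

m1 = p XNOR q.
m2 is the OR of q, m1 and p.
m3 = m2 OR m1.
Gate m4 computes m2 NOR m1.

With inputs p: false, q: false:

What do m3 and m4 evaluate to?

m1 = p XNOR q = false XNOR false = true
m2 = q OR m1 OR p = false OR true OR false = true
m3 = m2 OR m1 = true OR true = true
m4 = m2 NOR m1 = true NOR true = false

m3 = true  m4 = false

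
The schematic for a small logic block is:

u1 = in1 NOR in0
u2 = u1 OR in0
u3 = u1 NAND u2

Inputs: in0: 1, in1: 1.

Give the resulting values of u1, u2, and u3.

u1 = 0, u2 = 1, u3 = 1

u1 = in1 NOR in0 = 1 NOR 1 = 0
u2 = u1 OR in0 = 0 OR 1 = 1
u3 = u1 NAND u2 = 0 NAND 1 = 1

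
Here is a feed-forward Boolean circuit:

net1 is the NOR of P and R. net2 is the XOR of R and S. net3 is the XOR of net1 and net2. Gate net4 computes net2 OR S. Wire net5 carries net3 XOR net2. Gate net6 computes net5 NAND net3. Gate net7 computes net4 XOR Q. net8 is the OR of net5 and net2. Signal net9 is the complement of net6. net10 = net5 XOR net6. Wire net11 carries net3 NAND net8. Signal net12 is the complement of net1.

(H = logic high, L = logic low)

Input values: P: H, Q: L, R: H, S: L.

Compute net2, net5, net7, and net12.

net2 = H, net5 = L, net7 = H, net12 = H

net1 = P NOR R = H NOR H = L
net2 = R XOR S = H XOR L = H
net3 = net1 XOR net2 = L XOR H = H
net4 = net2 OR S = H OR L = H
net5 = net3 XOR net2 = H XOR H = L
net7 = net4 XOR Q = H XOR L = H
net12 = NOT net1 = NOT L = H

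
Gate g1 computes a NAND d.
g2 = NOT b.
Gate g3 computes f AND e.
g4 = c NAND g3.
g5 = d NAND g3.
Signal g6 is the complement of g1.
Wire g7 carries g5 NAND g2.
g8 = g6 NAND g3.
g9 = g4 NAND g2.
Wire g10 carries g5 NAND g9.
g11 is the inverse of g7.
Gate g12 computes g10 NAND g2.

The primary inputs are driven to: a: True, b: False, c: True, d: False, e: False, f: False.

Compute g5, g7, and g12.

g2 = NOT b = NOT False = True
g3 = f AND e = False AND False = False
g4 = c NAND g3 = True NAND False = True
g5 = d NAND g3 = False NAND False = True
g7 = g5 NAND g2 = True NAND True = False
g9 = g4 NAND g2 = True NAND True = False
g10 = g5 NAND g9 = True NAND False = True
g12 = g10 NAND g2 = True NAND True = False

g5 = True, g7 = False, g12 = False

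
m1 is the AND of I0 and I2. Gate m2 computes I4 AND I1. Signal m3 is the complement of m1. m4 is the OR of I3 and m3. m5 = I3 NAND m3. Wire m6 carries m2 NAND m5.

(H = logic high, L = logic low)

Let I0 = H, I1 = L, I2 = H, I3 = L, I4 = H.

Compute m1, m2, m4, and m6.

m1 = H, m2 = L, m4 = L, m6 = H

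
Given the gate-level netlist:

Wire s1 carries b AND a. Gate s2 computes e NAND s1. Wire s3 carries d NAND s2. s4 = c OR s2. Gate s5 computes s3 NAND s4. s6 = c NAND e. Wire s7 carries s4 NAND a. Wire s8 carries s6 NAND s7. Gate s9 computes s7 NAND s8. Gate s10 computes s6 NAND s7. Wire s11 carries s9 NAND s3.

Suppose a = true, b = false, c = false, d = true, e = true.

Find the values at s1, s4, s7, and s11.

s1 = false, s4 = true, s7 = false, s11 = true

s1 = b AND a = false AND true = false
s2 = e NAND s1 = true NAND false = true
s3 = d NAND s2 = true NAND true = false
s4 = c OR s2 = false OR true = true
s6 = c NAND e = false NAND true = true
s7 = s4 NAND a = true NAND true = false
s8 = s6 NAND s7 = true NAND false = true
s9 = s7 NAND s8 = false NAND true = true
s11 = s9 NAND s3 = true NAND false = true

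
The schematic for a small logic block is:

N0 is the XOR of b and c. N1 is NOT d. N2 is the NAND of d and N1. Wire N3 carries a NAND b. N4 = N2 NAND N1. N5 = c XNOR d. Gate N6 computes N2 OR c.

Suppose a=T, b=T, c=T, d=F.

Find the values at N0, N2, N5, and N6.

N0 = b XOR c = T XOR T = F
N1 = NOT d = NOT F = T
N2 = d NAND N1 = F NAND T = T
N5 = c XNOR d = T XNOR F = F
N6 = N2 OR c = T OR T = T

N0 = F, N2 = T, N5 = F, N6 = T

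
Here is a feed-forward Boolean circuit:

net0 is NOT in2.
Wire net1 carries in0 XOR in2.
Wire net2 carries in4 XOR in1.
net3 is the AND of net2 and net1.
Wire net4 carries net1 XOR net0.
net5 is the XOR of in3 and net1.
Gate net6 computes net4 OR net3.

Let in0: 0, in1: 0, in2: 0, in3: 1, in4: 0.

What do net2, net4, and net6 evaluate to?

net0 = NOT in2 = NOT 0 = 1
net1 = in0 XOR in2 = 0 XOR 0 = 0
net2 = in4 XOR in1 = 0 XOR 0 = 0
net3 = net2 AND net1 = 0 AND 0 = 0
net4 = net1 XOR net0 = 0 XOR 1 = 1
net6 = net4 OR net3 = 1 OR 0 = 1

net2 = 0; net4 = 1; net6 = 1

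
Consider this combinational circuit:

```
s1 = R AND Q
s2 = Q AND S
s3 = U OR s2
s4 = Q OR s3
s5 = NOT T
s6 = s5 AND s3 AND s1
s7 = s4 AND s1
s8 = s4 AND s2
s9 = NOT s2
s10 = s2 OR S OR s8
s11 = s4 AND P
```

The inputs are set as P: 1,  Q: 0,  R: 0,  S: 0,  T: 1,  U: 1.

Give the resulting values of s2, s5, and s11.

s2 = Q AND S = 0 AND 0 = 0
s3 = U OR s2 = 1 OR 0 = 1
s4 = Q OR s3 = 0 OR 1 = 1
s5 = NOT T = NOT 1 = 0
s11 = s4 AND P = 1 AND 1 = 1

s2 = 0, s5 = 0, s11 = 1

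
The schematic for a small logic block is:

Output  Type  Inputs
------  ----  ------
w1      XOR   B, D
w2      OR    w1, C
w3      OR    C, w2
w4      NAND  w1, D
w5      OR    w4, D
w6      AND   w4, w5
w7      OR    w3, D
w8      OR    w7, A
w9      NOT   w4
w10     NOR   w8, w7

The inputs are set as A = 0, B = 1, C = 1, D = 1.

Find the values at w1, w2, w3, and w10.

w1 = B XOR D = 1 XOR 1 = 0
w2 = w1 OR C = 0 OR 1 = 1
w3 = C OR w2 = 1 OR 1 = 1
w7 = w3 OR D = 1 OR 1 = 1
w8 = w7 OR A = 1 OR 0 = 1
w10 = w8 NOR w7 = 1 NOR 1 = 0

w1 = 0; w2 = 1; w3 = 1; w10 = 0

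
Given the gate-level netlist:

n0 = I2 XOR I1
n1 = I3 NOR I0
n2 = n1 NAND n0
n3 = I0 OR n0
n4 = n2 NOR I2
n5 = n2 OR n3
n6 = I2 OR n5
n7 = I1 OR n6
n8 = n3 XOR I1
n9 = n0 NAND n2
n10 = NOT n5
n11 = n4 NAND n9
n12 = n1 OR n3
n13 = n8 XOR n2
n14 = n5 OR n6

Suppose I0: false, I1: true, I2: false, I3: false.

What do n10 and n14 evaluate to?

n10 = false, n14 = true

n0 = I2 XOR I1 = false XOR true = true
n1 = I3 NOR I0 = false NOR false = true
n2 = n1 NAND n0 = true NAND true = false
n3 = I0 OR n0 = false OR true = true
n5 = n2 OR n3 = false OR true = true
n6 = I2 OR n5 = false OR true = true
n10 = NOT n5 = NOT true = false
n14 = n5 OR n6 = true OR true = true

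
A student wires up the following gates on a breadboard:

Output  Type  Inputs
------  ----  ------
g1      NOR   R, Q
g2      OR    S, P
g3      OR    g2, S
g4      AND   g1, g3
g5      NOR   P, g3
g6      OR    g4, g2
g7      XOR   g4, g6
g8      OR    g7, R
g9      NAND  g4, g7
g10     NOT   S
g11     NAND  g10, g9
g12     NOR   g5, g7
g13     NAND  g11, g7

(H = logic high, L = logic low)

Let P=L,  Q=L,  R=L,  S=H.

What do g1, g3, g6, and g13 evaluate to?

g1 = H, g3 = H, g6 = H, g13 = H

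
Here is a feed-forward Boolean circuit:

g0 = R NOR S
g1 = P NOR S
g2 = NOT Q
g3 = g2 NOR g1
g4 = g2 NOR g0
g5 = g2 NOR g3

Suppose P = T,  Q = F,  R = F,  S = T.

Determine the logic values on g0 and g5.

g0 = R NOR S = F NOR T = F
g1 = P NOR S = T NOR T = F
g2 = NOT Q = NOT F = T
g3 = g2 NOR g1 = T NOR F = F
g5 = g2 NOR g3 = T NOR F = F

g0 = F, g5 = F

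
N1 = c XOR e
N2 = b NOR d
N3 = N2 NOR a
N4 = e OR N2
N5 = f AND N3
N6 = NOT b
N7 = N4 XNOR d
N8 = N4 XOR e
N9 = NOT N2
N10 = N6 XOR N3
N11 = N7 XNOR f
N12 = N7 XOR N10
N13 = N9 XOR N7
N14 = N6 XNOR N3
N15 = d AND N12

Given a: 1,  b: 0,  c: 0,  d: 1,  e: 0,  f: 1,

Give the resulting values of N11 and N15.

N2 = b NOR d = 0 NOR 1 = 0
N3 = N2 NOR a = 0 NOR 1 = 0
N4 = e OR N2 = 0 OR 0 = 0
N6 = NOT b = NOT 0 = 1
N7 = N4 XNOR d = 0 XNOR 1 = 0
N10 = N6 XOR N3 = 1 XOR 0 = 1
N11 = N7 XNOR f = 0 XNOR 1 = 0
N12 = N7 XOR N10 = 0 XOR 1 = 1
N15 = d AND N12 = 1 AND 1 = 1

N11 = 0, N15 = 1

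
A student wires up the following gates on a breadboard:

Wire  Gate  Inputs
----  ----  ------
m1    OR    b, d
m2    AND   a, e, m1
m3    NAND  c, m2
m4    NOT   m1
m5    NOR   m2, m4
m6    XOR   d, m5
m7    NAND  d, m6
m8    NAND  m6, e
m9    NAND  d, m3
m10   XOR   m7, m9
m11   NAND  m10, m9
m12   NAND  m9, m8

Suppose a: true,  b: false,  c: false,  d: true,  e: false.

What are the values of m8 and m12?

m1 = b OR d = false OR true = true
m2 = a AND e AND m1 = true AND false AND true = false
m3 = c NAND m2 = false NAND false = true
m4 = NOT m1 = NOT true = false
m5 = m2 NOR m4 = false NOR false = true
m6 = d XOR m5 = true XOR true = false
m8 = m6 NAND e = false NAND false = true
m9 = d NAND m3 = true NAND true = false
m12 = m9 NAND m8 = false NAND true = true

m8 = true; m12 = true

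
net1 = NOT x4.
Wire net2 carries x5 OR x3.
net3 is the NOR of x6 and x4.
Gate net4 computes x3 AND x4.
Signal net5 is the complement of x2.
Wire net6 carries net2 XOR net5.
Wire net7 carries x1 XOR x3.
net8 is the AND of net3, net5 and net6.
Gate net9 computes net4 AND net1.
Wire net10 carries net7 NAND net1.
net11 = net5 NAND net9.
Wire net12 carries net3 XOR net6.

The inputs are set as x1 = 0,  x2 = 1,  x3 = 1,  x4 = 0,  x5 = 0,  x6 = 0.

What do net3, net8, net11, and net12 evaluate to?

net3 = 1  net8 = 0  net11 = 1  net12 = 0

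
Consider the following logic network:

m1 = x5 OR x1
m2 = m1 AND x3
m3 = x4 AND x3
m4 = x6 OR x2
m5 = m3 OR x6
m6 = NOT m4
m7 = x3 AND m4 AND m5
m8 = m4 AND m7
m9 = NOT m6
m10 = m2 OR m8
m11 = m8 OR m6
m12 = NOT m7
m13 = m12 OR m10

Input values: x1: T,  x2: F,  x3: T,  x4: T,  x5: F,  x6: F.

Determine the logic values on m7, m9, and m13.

m1 = x5 OR x1 = F OR T = T
m2 = m1 AND x3 = T AND T = T
m3 = x4 AND x3 = T AND T = T
m4 = x6 OR x2 = F OR F = F
m5 = m3 OR x6 = T OR F = T
m6 = NOT m4 = NOT F = T
m7 = x3 AND m4 AND m5 = T AND F AND T = F
m8 = m4 AND m7 = F AND F = F
m9 = NOT m6 = NOT T = F
m10 = m2 OR m8 = T OR F = T
m12 = NOT m7 = NOT F = T
m13 = m12 OR m10 = T OR T = T

m7 = F  m9 = F  m13 = T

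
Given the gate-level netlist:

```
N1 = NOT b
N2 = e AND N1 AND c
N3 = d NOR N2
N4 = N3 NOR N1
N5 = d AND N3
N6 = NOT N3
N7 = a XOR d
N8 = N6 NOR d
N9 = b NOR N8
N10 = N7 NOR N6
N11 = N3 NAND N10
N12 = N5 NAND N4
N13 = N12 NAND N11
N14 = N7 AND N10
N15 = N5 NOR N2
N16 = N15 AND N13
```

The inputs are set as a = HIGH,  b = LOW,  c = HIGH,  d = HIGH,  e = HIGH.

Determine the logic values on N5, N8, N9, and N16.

N5 = LOW, N8 = LOW, N9 = HIGH, N16 = LOW

N1 = NOT b = NOT LOW = HIGH
N2 = e AND N1 AND c = HIGH AND HIGH AND HIGH = HIGH
N3 = d NOR N2 = HIGH NOR HIGH = LOW
N4 = N3 NOR N1 = LOW NOR HIGH = LOW
N5 = d AND N3 = HIGH AND LOW = LOW
N6 = NOT N3 = NOT LOW = HIGH
N7 = a XOR d = HIGH XOR HIGH = LOW
N8 = N6 NOR d = HIGH NOR HIGH = LOW
N9 = b NOR N8 = LOW NOR LOW = HIGH
N10 = N7 NOR N6 = LOW NOR HIGH = LOW
N11 = N3 NAND N10 = LOW NAND LOW = HIGH
N12 = N5 NAND N4 = LOW NAND LOW = HIGH
N13 = N12 NAND N11 = HIGH NAND HIGH = LOW
N15 = N5 NOR N2 = LOW NOR HIGH = LOW
N16 = N15 AND N13 = LOW AND LOW = LOW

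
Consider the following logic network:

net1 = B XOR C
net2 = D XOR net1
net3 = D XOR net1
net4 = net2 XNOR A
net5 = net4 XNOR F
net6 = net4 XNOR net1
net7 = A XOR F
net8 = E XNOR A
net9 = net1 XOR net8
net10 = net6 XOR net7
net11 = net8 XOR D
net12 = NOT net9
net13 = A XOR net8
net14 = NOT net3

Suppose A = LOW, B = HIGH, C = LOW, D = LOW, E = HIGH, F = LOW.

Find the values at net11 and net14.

net1 = B XOR C = HIGH XOR LOW = HIGH
net3 = D XOR net1 = LOW XOR HIGH = HIGH
net8 = E XNOR A = HIGH XNOR LOW = LOW
net11 = net8 XOR D = LOW XOR LOW = LOW
net14 = NOT net3 = NOT HIGH = LOW

net11 = LOW  net14 = LOW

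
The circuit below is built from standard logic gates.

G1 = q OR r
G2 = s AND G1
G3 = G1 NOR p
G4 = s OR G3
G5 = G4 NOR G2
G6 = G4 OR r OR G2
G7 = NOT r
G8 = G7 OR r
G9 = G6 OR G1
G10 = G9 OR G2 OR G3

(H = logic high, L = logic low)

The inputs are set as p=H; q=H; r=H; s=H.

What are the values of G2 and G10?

G1 = q OR r = H OR H = H
G2 = s AND G1 = H AND H = H
G3 = G1 NOR p = H NOR H = L
G4 = s OR G3 = H OR L = H
G6 = G4 OR r OR G2 = H OR H OR H = H
G9 = G6 OR G1 = H OR H = H
G10 = G9 OR G2 OR G3 = H OR H OR L = H

G2 = H; G10 = H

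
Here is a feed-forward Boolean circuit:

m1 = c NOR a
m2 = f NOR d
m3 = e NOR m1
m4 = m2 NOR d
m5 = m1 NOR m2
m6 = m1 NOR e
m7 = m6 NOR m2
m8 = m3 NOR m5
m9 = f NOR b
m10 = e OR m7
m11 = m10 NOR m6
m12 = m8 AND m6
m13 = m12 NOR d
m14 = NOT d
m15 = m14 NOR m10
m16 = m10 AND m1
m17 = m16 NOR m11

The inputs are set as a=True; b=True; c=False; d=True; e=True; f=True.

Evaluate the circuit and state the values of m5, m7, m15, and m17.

m1 = c NOR a = False NOR True = False
m2 = f NOR d = True NOR True = False
m5 = m1 NOR m2 = False NOR False = True
m6 = m1 NOR e = False NOR True = False
m7 = m6 NOR m2 = False NOR False = True
m10 = e OR m7 = True OR True = True
m11 = m10 NOR m6 = True NOR False = False
m14 = NOT d = NOT True = False
m15 = m14 NOR m10 = False NOR True = False
m16 = m10 AND m1 = True AND False = False
m17 = m16 NOR m11 = False NOR False = True

m5 = True; m7 = True; m15 = False; m17 = True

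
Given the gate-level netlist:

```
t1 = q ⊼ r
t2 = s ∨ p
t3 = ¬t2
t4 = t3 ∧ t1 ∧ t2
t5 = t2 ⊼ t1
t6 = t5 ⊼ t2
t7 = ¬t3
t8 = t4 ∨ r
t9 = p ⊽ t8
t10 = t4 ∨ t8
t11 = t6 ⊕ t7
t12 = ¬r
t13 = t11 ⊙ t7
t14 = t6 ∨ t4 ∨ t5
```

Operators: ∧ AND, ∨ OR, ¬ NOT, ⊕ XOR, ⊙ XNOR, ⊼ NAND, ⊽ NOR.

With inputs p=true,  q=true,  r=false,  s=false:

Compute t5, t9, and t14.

t5 = false, t9 = false, t14 = true

t1 = q NAND r = true NAND false = true
t2 = s OR p = false OR true = true
t3 = NOT t2 = NOT true = false
t4 = t3 AND t1 AND t2 = false AND true AND true = false
t5 = t2 NAND t1 = true NAND true = false
t6 = t5 NAND t2 = false NAND true = true
t8 = t4 OR r = false OR false = false
t9 = p NOR t8 = true NOR false = false
t14 = t6 OR t4 OR t5 = true OR false OR false = true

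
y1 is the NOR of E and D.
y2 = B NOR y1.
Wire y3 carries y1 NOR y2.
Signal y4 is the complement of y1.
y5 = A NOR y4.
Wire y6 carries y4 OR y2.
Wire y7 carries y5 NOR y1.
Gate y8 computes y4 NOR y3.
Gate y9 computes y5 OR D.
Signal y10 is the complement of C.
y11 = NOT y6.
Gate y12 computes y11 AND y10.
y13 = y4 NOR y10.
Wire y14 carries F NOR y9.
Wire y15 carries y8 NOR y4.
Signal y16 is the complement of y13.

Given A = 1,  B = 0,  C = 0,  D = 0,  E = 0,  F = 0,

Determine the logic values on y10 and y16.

y10 = 1, y16 = 1

y1 = E NOR D = 0 NOR 0 = 1
y4 = NOT y1 = NOT 1 = 0
y10 = NOT C = NOT 0 = 1
y13 = y4 NOR y10 = 0 NOR 1 = 0
y16 = NOT y13 = NOT 0 = 1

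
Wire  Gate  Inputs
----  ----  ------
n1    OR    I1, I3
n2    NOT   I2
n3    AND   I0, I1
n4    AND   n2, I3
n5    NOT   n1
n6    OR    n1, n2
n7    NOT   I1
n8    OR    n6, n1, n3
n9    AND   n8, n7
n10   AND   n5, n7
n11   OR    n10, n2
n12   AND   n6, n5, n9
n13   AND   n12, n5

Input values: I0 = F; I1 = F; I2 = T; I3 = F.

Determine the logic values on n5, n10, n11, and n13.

n5 = T, n10 = T, n11 = T, n13 = F

n1 = I1 OR I3 = F OR F = F
n2 = NOT I2 = NOT T = F
n3 = I0 AND I1 = F AND F = F
n5 = NOT n1 = NOT F = T
n6 = n1 OR n2 = F OR F = F
n7 = NOT I1 = NOT F = T
n8 = n6 OR n1 OR n3 = F OR F OR F = F
n9 = n8 AND n7 = F AND T = F
n10 = n5 AND n7 = T AND T = T
n11 = n10 OR n2 = T OR F = T
n12 = n6 AND n5 AND n9 = F AND T AND F = F
n13 = n12 AND n5 = F AND T = F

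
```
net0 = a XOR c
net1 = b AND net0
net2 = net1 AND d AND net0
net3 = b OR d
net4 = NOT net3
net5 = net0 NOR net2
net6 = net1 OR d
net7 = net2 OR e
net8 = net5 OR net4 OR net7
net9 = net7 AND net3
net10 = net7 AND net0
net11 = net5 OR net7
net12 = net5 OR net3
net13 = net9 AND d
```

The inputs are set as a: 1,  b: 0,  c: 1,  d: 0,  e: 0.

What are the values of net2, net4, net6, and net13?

net2 = 0, net4 = 1, net6 = 0, net13 = 0

net0 = a XOR c = 1 XOR 1 = 0
net1 = b AND net0 = 0 AND 0 = 0
net2 = net1 AND d AND net0 = 0 AND 0 AND 0 = 0
net3 = b OR d = 0 OR 0 = 0
net4 = NOT net3 = NOT 0 = 1
net6 = net1 OR d = 0 OR 0 = 0
net7 = net2 OR e = 0 OR 0 = 0
net9 = net7 AND net3 = 0 AND 0 = 0
net13 = net9 AND d = 0 AND 0 = 0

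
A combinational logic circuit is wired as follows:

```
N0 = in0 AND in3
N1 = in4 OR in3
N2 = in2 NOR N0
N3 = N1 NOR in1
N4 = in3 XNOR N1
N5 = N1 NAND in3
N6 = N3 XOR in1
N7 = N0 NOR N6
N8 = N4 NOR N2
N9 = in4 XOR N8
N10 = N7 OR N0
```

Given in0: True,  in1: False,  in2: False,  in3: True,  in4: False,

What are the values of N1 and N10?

N1 = True  N10 = True

N0 = in0 AND in3 = True AND True = True
N1 = in4 OR in3 = False OR True = True
N3 = N1 NOR in1 = True NOR False = False
N6 = N3 XOR in1 = False XOR False = False
N7 = N0 NOR N6 = True NOR False = False
N10 = N7 OR N0 = False OR True = True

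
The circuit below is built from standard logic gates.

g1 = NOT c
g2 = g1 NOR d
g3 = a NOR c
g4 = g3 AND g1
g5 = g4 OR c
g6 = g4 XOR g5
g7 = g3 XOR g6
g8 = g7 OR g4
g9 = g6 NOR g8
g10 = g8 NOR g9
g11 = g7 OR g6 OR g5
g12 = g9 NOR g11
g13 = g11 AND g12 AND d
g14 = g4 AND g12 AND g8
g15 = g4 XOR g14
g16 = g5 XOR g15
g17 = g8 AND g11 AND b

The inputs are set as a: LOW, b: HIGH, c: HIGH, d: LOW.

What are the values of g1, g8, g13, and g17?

g1 = LOW, g8 = HIGH, g13 = LOW, g17 = HIGH

g1 = NOT c = NOT HIGH = LOW
g3 = a NOR c = LOW NOR HIGH = LOW
g4 = g3 AND g1 = LOW AND LOW = LOW
g5 = g4 OR c = LOW OR HIGH = HIGH
g6 = g4 XOR g5 = LOW XOR HIGH = HIGH
g7 = g3 XOR g6 = LOW XOR HIGH = HIGH
g8 = g7 OR g4 = HIGH OR LOW = HIGH
g9 = g6 NOR g8 = HIGH NOR HIGH = LOW
g11 = g7 OR g6 OR g5 = HIGH OR HIGH OR HIGH = HIGH
g12 = g9 NOR g11 = LOW NOR HIGH = LOW
g13 = g11 AND g12 AND d = HIGH AND LOW AND LOW = LOW
g17 = g8 AND g11 AND b = HIGH AND HIGH AND HIGH = HIGH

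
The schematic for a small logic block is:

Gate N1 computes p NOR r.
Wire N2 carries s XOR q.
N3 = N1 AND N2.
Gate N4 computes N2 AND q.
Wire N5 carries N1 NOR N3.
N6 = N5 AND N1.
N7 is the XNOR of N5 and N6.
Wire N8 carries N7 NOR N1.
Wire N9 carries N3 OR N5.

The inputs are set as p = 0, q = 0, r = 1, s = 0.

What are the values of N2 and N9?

N2 = 0  N9 = 1

N1 = p NOR r = 0 NOR 1 = 0
N2 = s XOR q = 0 XOR 0 = 0
N3 = N1 AND N2 = 0 AND 0 = 0
N5 = N1 NOR N3 = 0 NOR 0 = 1
N9 = N3 OR N5 = 0 OR 1 = 1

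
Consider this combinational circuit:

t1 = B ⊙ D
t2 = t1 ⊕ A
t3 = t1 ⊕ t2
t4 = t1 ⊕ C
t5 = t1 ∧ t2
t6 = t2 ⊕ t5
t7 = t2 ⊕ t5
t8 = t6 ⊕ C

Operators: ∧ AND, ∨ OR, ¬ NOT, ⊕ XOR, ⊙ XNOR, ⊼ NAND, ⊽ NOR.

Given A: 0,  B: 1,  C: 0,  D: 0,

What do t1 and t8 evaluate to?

t1 = 0, t8 = 0

t1 = B XNOR D = 1 XNOR 0 = 0
t2 = t1 XOR A = 0 XOR 0 = 0
t5 = t1 AND t2 = 0 AND 0 = 0
t6 = t2 XOR t5 = 0 XOR 0 = 0
t8 = t6 XOR C = 0 XOR 0 = 0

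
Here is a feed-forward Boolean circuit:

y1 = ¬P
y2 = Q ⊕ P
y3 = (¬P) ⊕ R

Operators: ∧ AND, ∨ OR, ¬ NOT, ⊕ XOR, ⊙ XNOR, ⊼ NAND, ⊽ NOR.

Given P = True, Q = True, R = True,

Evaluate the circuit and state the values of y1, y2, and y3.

y1 = ¬True = False
y2 = True ⊕ True = False
y3 = (¬True) ⊕ True = True

y1 = False  y2 = False  y3 = True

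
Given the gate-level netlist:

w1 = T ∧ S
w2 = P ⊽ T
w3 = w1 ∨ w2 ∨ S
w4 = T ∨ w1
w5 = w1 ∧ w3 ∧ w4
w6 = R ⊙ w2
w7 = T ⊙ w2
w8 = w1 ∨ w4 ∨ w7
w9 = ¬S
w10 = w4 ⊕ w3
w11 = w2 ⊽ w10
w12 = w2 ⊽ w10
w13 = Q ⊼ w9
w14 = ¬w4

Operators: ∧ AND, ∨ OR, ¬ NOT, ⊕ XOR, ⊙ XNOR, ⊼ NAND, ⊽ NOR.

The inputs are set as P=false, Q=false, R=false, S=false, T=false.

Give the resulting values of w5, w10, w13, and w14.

w1 = T AND S = false AND false = false
w2 = P NOR T = false NOR false = true
w3 = w1 OR w2 OR S = false OR true OR false = true
w4 = T OR w1 = false OR false = false
w5 = w1 AND w3 AND w4 = false AND true AND false = false
w9 = NOT S = NOT false = true
w10 = w4 XOR w3 = false XOR true = true
w13 = Q NAND w9 = false NAND true = true
w14 = NOT w4 = NOT false = true

w5 = false; w10 = true; w13 = true; w14 = true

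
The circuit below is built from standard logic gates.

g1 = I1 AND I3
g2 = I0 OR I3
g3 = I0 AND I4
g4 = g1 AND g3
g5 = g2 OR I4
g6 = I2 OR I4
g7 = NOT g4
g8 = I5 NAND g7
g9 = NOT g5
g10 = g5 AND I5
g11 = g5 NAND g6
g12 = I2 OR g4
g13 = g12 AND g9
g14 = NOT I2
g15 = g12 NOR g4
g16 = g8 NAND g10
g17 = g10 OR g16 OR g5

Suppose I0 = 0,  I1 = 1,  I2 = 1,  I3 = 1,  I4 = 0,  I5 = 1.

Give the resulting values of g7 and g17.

g1 = I1 AND I3 = 1 AND 1 = 1
g2 = I0 OR I3 = 0 OR 1 = 1
g3 = I0 AND I4 = 0 AND 0 = 0
g4 = g1 AND g3 = 1 AND 0 = 0
g5 = g2 OR I4 = 1 OR 0 = 1
g7 = NOT g4 = NOT 0 = 1
g8 = I5 NAND g7 = 1 NAND 1 = 0
g10 = g5 AND I5 = 1 AND 1 = 1
g16 = g8 NAND g10 = 0 NAND 1 = 1
g17 = g10 OR g16 OR g5 = 1 OR 1 OR 1 = 1

g7 = 1; g17 = 1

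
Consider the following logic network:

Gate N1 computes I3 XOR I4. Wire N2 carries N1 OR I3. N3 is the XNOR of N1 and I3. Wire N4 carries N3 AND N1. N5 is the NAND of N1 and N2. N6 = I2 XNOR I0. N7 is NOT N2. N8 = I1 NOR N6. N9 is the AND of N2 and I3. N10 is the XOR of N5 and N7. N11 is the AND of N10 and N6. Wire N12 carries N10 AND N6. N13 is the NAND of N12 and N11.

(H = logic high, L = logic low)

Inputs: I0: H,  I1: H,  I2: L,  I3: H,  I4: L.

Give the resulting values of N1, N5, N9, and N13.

N1 = I3 XOR I4 = H XOR L = H
N2 = N1 OR I3 = H OR H = H
N5 = N1 NAND N2 = H NAND H = L
N6 = I2 XNOR I0 = L XNOR H = L
N7 = NOT N2 = NOT H = L
N9 = N2 AND I3 = H AND H = H
N10 = N5 XOR N7 = L XOR L = L
N11 = N10 AND N6 = L AND L = L
N12 = N10 AND N6 = L AND L = L
N13 = N12 NAND N11 = L NAND L = H

N1 = H, N5 = L, N9 = H, N13 = H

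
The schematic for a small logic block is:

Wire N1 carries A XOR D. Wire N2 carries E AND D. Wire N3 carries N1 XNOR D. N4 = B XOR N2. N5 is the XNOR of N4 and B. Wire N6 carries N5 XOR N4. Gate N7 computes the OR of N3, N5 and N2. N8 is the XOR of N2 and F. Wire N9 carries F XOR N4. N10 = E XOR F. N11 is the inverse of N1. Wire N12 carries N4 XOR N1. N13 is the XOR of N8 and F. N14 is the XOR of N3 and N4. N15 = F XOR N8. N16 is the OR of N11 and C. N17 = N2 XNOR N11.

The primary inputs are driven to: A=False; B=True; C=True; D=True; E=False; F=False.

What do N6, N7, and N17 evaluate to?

N6 = False; N7 = True; N17 = True

N1 = A XOR D = False XOR True = True
N2 = E AND D = False AND True = False
N3 = N1 XNOR D = True XNOR True = True
N4 = B XOR N2 = True XOR False = True
N5 = N4 XNOR B = True XNOR True = True
N6 = N5 XOR N4 = True XOR True = False
N7 = N3 OR N5 OR N2 = True OR True OR False = True
N11 = NOT N1 = NOT True = False
N17 = N2 XNOR N11 = False XNOR False = True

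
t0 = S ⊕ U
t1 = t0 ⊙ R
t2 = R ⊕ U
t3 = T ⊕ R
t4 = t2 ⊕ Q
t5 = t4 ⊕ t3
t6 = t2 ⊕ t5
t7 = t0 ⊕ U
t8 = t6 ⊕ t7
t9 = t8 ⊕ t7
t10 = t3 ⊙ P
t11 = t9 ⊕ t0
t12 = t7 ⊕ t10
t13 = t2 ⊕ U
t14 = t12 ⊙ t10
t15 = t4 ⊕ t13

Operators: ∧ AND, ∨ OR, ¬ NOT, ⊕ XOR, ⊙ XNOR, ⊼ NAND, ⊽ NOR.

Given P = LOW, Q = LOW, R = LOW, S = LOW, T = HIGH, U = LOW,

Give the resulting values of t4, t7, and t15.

t4 = LOW, t7 = LOW, t15 = LOW

t0 = S XOR U = LOW XOR LOW = LOW
t2 = R XOR U = LOW XOR LOW = LOW
t4 = t2 XOR Q = LOW XOR LOW = LOW
t7 = t0 XOR U = LOW XOR LOW = LOW
t13 = t2 XOR U = LOW XOR LOW = LOW
t15 = t4 XOR t13 = LOW XOR LOW = LOW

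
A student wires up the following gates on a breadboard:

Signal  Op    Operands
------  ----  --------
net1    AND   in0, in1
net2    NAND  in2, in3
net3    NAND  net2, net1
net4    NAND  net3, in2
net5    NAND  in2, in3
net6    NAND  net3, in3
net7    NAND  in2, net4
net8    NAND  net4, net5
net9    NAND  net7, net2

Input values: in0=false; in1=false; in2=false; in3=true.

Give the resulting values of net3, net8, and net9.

net1 = in0 AND in1 = false AND false = false
net2 = in2 NAND in3 = false NAND true = true
net3 = net2 NAND net1 = true NAND false = true
net4 = net3 NAND in2 = true NAND false = true
net5 = in2 NAND in3 = false NAND true = true
net7 = in2 NAND net4 = false NAND true = true
net8 = net4 NAND net5 = true NAND true = false
net9 = net7 NAND net2 = true NAND true = false

net3 = true  net8 = false  net9 = false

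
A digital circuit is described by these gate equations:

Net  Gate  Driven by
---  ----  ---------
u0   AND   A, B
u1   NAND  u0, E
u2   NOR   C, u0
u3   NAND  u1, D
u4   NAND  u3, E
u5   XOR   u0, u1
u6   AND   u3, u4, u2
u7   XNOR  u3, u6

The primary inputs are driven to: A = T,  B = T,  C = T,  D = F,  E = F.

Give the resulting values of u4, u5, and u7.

u4 = T; u5 = F; u7 = F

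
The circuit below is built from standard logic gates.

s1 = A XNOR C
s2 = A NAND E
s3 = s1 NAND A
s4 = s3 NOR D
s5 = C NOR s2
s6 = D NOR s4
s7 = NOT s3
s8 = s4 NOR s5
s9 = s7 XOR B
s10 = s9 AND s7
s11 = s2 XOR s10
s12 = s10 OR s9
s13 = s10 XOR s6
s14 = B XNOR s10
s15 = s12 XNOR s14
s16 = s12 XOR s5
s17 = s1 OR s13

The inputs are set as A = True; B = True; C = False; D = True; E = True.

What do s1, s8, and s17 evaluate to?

s1 = A XNOR C = True XNOR False = False
s2 = A NAND E = True NAND True = False
s3 = s1 NAND A = False NAND True = True
s4 = s3 NOR D = True NOR True = False
s5 = C NOR s2 = False NOR False = True
s6 = D NOR s4 = True NOR False = False
s7 = NOT s3 = NOT True = False
s8 = s4 NOR s5 = False NOR True = False
s9 = s7 XOR B = False XOR True = True
s10 = s9 AND s7 = True AND False = False
s13 = s10 XOR s6 = False XOR False = False
s17 = s1 OR s13 = False OR False = False

s1 = False, s8 = False, s17 = False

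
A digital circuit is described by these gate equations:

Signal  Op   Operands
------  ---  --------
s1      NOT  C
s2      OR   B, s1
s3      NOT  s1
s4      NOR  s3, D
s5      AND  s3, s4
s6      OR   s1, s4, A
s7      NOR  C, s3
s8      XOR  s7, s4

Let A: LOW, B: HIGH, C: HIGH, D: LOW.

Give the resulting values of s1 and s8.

s1 = LOW, s8 = LOW

s1 = NOT C = NOT HIGH = LOW
s3 = NOT s1 = NOT LOW = HIGH
s4 = s3 NOR D = HIGH NOR LOW = LOW
s7 = C NOR s3 = HIGH NOR HIGH = LOW
s8 = s7 XOR s4 = LOW XOR LOW = LOW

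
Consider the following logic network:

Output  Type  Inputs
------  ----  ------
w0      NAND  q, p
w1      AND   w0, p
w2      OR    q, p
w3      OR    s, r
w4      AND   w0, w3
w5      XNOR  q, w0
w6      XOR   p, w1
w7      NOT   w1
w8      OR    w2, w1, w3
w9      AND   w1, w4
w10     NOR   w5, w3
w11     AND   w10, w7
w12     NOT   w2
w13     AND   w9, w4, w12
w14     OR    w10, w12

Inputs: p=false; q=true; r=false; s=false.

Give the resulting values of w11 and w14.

w0 = q NAND p = true NAND false = true
w1 = w0 AND p = true AND false = false
w2 = q OR p = true OR false = true
w3 = s OR r = false OR false = false
w5 = q XNOR w0 = true XNOR true = true
w7 = NOT w1 = NOT false = true
w10 = w5 NOR w3 = true NOR false = false
w11 = w10 AND w7 = false AND true = false
w12 = NOT w2 = NOT true = false
w14 = w10 OR w12 = false OR false = false

w11 = false, w14 = false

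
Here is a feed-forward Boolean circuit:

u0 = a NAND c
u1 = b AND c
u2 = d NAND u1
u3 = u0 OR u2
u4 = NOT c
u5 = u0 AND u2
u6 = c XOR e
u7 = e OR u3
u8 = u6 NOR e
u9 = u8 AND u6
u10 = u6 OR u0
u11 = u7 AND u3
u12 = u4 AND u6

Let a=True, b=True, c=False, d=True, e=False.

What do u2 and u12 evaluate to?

u2 = True  u12 = False

u1 = b AND c = True AND False = False
u2 = d NAND u1 = True NAND False = True
u4 = NOT c = NOT False = True
u6 = c XOR e = False XOR False = False
u12 = u4 AND u6 = True AND False = False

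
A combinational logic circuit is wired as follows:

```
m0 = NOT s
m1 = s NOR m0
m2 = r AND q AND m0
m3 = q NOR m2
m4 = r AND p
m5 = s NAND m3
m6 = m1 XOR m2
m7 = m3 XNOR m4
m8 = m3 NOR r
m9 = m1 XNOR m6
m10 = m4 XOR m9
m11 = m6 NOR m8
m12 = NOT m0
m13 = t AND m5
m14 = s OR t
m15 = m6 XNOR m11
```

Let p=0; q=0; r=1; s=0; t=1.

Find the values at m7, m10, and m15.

m7 = 0, m10 = 1, m15 = 0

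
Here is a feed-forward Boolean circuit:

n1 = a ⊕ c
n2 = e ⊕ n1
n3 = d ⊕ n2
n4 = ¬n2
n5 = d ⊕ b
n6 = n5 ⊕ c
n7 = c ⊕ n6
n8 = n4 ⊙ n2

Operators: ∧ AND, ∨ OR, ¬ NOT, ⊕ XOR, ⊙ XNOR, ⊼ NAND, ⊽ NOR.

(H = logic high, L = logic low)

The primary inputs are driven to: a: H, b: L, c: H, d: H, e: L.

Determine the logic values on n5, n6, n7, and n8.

n1 = a XOR c = H XOR H = L
n2 = e XOR n1 = L XOR L = L
n4 = NOT n2 = NOT L = H
n5 = d XOR b = H XOR L = H
n6 = n5 XOR c = H XOR H = L
n7 = c XOR n6 = H XOR L = H
n8 = n4 XNOR n2 = H XNOR L = L

n5 = H; n6 = L; n7 = H; n8 = L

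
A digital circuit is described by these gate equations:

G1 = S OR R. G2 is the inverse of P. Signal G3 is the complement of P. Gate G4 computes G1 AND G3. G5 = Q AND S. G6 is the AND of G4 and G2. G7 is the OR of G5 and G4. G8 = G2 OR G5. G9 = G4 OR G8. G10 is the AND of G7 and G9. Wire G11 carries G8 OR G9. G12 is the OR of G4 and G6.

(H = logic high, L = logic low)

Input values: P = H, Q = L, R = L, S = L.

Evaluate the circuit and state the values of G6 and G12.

G1 = S OR R = L OR L = L
G2 = NOT P = NOT H = L
G3 = NOT P = NOT H = L
G4 = G1 AND G3 = L AND L = L
G6 = G4 AND G2 = L AND L = L
G12 = G4 OR G6 = L OR L = L

G6 = L  G12 = L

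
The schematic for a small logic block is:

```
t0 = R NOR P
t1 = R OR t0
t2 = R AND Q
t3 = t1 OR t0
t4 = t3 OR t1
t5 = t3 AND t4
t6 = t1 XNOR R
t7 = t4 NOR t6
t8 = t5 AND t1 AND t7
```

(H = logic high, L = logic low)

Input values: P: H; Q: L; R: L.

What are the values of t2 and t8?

t2 = L, t8 = L

t0 = R NOR P = L NOR H = L
t1 = R OR t0 = L OR L = L
t2 = R AND Q = L AND L = L
t3 = t1 OR t0 = L OR L = L
t4 = t3 OR t1 = L OR L = L
t5 = t3 AND t4 = L AND L = L
t6 = t1 XNOR R = L XNOR L = H
t7 = t4 NOR t6 = L NOR H = L
t8 = t5 AND t1 AND t7 = L AND L AND L = L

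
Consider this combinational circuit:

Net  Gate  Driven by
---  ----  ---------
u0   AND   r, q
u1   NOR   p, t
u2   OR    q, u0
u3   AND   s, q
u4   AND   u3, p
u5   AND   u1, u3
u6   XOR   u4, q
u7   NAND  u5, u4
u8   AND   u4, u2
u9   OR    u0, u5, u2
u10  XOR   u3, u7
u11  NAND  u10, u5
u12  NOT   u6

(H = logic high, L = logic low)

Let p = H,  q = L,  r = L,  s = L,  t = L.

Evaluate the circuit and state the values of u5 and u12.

u5 = L, u12 = H

u1 = p NOR t = H NOR L = L
u3 = s AND q = L AND L = L
u4 = u3 AND p = L AND H = L
u5 = u1 AND u3 = L AND L = L
u6 = u4 XOR q = L XOR L = L
u12 = NOT u6 = NOT L = H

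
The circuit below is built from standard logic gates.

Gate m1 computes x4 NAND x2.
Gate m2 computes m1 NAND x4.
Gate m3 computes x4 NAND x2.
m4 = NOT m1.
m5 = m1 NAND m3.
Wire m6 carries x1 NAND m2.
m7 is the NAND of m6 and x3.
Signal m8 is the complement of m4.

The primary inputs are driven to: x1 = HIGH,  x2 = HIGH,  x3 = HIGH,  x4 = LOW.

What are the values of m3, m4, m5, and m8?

m3 = HIGH, m4 = LOW, m5 = LOW, m8 = HIGH

m1 = x4 NAND x2 = LOW NAND HIGH = HIGH
m3 = x4 NAND x2 = LOW NAND HIGH = HIGH
m4 = NOT m1 = NOT HIGH = LOW
m5 = m1 NAND m3 = HIGH NAND HIGH = LOW
m8 = NOT m4 = NOT LOW = HIGH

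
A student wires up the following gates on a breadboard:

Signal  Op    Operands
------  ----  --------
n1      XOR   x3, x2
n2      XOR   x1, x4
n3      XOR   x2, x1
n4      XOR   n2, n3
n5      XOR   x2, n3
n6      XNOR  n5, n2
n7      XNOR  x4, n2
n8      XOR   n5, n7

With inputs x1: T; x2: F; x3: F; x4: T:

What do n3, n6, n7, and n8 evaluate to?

n2 = x1 XOR x4 = T XOR T = F
n3 = x2 XOR x1 = F XOR T = T
n5 = x2 XOR n3 = F XOR T = T
n6 = n5 XNOR n2 = T XNOR F = F
n7 = x4 XNOR n2 = T XNOR F = F
n8 = n5 XOR n7 = T XOR F = T

n3 = T, n6 = F, n7 = F, n8 = T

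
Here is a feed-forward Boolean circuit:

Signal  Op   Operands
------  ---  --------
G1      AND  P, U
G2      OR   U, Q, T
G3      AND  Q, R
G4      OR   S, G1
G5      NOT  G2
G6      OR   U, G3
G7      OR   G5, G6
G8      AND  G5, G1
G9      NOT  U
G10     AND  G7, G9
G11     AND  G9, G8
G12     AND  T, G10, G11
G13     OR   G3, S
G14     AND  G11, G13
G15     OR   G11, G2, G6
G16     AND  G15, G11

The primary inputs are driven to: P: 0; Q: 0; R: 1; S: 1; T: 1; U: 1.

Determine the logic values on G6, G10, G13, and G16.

G1 = P AND U = 0 AND 1 = 0
G2 = U OR Q OR T = 1 OR 0 OR 1 = 1
G3 = Q AND R = 0 AND 1 = 0
G5 = NOT G2 = NOT 1 = 0
G6 = U OR G3 = 1 OR 0 = 1
G7 = G5 OR G6 = 0 OR 1 = 1
G8 = G5 AND G1 = 0 AND 0 = 0
G9 = NOT U = NOT 1 = 0
G10 = G7 AND G9 = 1 AND 0 = 0
G11 = G9 AND G8 = 0 AND 0 = 0
G13 = G3 OR S = 0 OR 1 = 1
G15 = G11 OR G2 OR G6 = 0 OR 1 OR 1 = 1
G16 = G15 AND G11 = 1 AND 0 = 0

G6 = 1, G10 = 0, G13 = 1, G16 = 0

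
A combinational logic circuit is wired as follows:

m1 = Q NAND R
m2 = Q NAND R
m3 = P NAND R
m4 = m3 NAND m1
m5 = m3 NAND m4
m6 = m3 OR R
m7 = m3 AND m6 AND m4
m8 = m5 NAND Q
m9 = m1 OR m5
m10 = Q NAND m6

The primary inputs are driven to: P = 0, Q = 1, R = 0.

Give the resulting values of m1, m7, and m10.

m1 = Q NAND R = 1 NAND 0 = 1
m3 = P NAND R = 0 NAND 0 = 1
m4 = m3 NAND m1 = 1 NAND 1 = 0
m6 = m3 OR R = 1 OR 0 = 1
m7 = m3 AND m6 AND m4 = 1 AND 1 AND 0 = 0
m10 = Q NAND m6 = 1 NAND 1 = 0

m1 = 1, m7 = 0, m10 = 0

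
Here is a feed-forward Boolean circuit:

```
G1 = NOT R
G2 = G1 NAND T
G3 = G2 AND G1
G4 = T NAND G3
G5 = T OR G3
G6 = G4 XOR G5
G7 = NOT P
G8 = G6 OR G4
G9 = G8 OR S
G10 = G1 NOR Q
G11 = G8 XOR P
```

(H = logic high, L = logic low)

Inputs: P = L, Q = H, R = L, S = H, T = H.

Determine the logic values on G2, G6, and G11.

G1 = NOT R = NOT L = H
G2 = G1 NAND T = H NAND H = L
G3 = G2 AND G1 = L AND H = L
G4 = T NAND G3 = H NAND L = H
G5 = T OR G3 = H OR L = H
G6 = G4 XOR G5 = H XOR H = L
G8 = G6 OR G4 = L OR H = H
G11 = G8 XOR P = H XOR L = H

G2 = L  G6 = L  G11 = H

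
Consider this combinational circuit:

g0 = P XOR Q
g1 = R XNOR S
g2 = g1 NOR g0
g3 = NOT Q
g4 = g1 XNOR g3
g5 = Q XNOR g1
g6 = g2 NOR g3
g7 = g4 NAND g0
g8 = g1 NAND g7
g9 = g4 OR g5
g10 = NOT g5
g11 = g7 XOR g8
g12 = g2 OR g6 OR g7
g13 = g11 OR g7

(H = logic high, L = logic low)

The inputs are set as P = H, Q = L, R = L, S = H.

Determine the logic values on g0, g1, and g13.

g0 = P XOR Q = H XOR L = H
g1 = R XNOR S = L XNOR H = L
g3 = NOT Q = NOT L = H
g4 = g1 XNOR g3 = L XNOR H = L
g7 = g4 NAND g0 = L NAND H = H
g8 = g1 NAND g7 = L NAND H = H
g11 = g7 XOR g8 = H XOR H = L
g13 = g11 OR g7 = L OR H = H

g0 = H; g1 = L; g13 = H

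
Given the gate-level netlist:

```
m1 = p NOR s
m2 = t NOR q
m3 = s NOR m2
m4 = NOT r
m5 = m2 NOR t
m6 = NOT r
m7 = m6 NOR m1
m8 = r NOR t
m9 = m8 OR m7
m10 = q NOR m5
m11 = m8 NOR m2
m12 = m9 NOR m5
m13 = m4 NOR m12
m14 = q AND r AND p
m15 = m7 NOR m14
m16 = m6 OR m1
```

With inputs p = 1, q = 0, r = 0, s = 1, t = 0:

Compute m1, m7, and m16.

m1 = 0; m7 = 0; m16 = 1

m1 = p NOR s = 1 NOR 1 = 0
m6 = NOT r = NOT 0 = 1
m7 = m6 NOR m1 = 1 NOR 0 = 0
m16 = m6 OR m1 = 1 OR 0 = 1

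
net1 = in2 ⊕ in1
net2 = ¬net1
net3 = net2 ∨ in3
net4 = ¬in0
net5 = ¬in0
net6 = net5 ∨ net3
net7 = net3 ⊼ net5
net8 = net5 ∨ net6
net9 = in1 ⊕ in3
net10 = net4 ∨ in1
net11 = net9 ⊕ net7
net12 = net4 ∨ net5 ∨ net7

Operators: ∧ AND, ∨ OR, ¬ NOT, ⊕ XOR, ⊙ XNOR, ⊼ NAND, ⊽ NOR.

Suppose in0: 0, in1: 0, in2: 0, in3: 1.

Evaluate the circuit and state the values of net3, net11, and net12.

net3 = 1, net11 = 1, net12 = 1

net1 = in2 XOR in1 = 0 XOR 0 = 0
net2 = NOT net1 = NOT 0 = 1
net3 = net2 OR in3 = 1 OR 1 = 1
net4 = NOT in0 = NOT 0 = 1
net5 = NOT in0 = NOT 0 = 1
net7 = net3 NAND net5 = 1 NAND 1 = 0
net9 = in1 XOR in3 = 0 XOR 1 = 1
net11 = net9 XOR net7 = 1 XOR 0 = 1
net12 = net4 OR net5 OR net7 = 1 OR 1 OR 0 = 1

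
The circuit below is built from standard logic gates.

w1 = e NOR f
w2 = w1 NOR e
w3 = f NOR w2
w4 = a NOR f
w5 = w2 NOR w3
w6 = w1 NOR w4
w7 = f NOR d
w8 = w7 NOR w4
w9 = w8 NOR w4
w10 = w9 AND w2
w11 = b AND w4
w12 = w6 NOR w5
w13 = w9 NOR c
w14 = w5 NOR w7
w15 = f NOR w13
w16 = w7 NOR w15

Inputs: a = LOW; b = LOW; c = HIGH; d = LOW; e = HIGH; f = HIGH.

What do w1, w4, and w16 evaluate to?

w1 = e NOR f = HIGH NOR HIGH = LOW
w4 = a NOR f = LOW NOR HIGH = LOW
w7 = f NOR d = HIGH NOR LOW = LOW
w8 = w7 NOR w4 = LOW NOR LOW = HIGH
w9 = w8 NOR w4 = HIGH NOR LOW = LOW
w13 = w9 NOR c = LOW NOR HIGH = LOW
w15 = f NOR w13 = HIGH NOR LOW = LOW
w16 = w7 NOR w15 = LOW NOR LOW = HIGH

w1 = LOW  w4 = LOW  w16 = HIGH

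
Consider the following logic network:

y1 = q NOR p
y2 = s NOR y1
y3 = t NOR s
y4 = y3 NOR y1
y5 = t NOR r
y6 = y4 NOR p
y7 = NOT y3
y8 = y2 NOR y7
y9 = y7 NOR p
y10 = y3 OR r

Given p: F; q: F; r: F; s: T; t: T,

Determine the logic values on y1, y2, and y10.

y1 = T  y2 = F  y10 = F

y1 = q NOR p = F NOR F = T
y2 = s NOR y1 = T NOR T = F
y3 = t NOR s = T NOR T = F
y10 = y3 OR r = F OR F = F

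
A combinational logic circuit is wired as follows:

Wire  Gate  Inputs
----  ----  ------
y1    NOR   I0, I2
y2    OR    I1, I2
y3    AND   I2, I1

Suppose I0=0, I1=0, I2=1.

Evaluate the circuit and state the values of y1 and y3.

y1 = 0, y3 = 0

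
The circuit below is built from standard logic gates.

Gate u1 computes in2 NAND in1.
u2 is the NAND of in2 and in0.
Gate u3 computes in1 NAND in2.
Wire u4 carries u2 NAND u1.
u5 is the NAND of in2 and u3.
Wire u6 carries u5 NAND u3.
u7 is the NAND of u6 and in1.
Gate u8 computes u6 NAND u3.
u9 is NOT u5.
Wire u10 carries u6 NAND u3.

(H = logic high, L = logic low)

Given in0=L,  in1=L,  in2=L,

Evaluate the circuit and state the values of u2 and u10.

u2 = in2 NAND in0 = L NAND L = H
u3 = in1 NAND in2 = L NAND L = H
u5 = in2 NAND u3 = L NAND H = H
u6 = u5 NAND u3 = H NAND H = L
u10 = u6 NAND u3 = L NAND H = H

u2 = H, u10 = H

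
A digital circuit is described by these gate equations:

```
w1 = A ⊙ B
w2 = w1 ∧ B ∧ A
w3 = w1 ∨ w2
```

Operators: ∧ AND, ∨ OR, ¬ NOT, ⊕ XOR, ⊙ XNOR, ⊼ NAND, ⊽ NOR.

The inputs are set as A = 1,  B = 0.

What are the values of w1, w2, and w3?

w1 = A XNOR B = 1 XNOR 0 = 0
w2 = w1 AND B AND A = 0 AND 0 AND 1 = 0
w3 = w1 OR w2 = 0 OR 0 = 0

w1 = 0, w2 = 0, w3 = 0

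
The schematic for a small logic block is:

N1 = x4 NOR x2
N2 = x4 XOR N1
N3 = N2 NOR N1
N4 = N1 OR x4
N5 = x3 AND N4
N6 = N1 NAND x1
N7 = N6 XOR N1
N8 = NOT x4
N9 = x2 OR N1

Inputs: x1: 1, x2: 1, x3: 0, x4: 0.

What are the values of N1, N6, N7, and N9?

N1 = x4 NOR x2 = 0 NOR 1 = 0
N6 = N1 NAND x1 = 0 NAND 1 = 1
N7 = N6 XOR N1 = 1 XOR 0 = 1
N9 = x2 OR N1 = 1 OR 0 = 1

N1 = 0  N6 = 1  N7 = 1  N9 = 1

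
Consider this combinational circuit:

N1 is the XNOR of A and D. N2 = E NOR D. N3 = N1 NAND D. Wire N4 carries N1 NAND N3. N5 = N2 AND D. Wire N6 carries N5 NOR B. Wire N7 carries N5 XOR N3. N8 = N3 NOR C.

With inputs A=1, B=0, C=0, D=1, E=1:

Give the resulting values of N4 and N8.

N4 = 1, N8 = 1

N1 = A XNOR D = 1 XNOR 1 = 1
N3 = N1 NAND D = 1 NAND 1 = 0
N4 = N1 NAND N3 = 1 NAND 0 = 1
N8 = N3 NOR C = 0 NOR 0 = 1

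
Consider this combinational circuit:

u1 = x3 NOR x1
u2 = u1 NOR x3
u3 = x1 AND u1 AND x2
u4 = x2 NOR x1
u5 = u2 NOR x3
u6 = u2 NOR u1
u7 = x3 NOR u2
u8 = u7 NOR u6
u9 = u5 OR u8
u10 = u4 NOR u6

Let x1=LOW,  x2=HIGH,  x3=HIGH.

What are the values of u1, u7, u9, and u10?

u1 = LOW  u7 = LOW  u9 = LOW  u10 = LOW

u1 = x3 NOR x1 = HIGH NOR LOW = LOW
u2 = u1 NOR x3 = LOW NOR HIGH = LOW
u4 = x2 NOR x1 = HIGH NOR LOW = LOW
u5 = u2 NOR x3 = LOW NOR HIGH = LOW
u6 = u2 NOR u1 = LOW NOR LOW = HIGH
u7 = x3 NOR u2 = HIGH NOR LOW = LOW
u8 = u7 NOR u6 = LOW NOR HIGH = LOW
u9 = u5 OR u8 = LOW OR LOW = LOW
u10 = u4 NOR u6 = LOW NOR HIGH = LOW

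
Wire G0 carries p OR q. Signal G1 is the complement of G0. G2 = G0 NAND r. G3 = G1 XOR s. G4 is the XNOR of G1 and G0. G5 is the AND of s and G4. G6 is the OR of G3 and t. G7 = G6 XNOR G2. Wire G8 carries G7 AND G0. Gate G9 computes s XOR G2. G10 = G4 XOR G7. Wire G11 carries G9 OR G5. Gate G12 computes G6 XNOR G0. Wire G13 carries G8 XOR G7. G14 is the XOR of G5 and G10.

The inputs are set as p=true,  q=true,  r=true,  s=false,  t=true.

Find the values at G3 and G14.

G3 = false; G14 = false

G0 = p OR q = true OR true = true
G1 = NOT G0 = NOT true = false
G2 = G0 NAND r = true NAND true = false
G3 = G1 XOR s = false XOR false = false
G4 = G1 XNOR G0 = false XNOR true = false
G5 = s AND G4 = false AND false = false
G6 = G3 OR t = false OR true = true
G7 = G6 XNOR G2 = true XNOR false = false
G10 = G4 XOR G7 = false XOR false = false
G14 = G5 XOR G10 = false XOR false = false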